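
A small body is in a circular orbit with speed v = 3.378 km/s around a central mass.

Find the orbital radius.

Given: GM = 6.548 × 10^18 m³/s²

Convert to SI: v = 3.378 km/s = 3378 m/s.
For a circular orbit, v² = GM / r, so r = GM / v².
r = 6.548e+18 / (3378)² m ≈ 5.738e+11 m = 5.738 × 10^11 m.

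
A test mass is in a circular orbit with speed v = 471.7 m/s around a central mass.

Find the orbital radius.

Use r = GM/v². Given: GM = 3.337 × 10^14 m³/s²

For a circular orbit, v² = GM / r, so r = GM / v².
r = 3.337e+14 / (471.7)² m ≈ 1.5e+09 m = 1.5 Gm.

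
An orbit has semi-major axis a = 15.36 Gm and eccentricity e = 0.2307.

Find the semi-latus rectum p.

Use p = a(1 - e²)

Convert to SI: a = 15.36 Gm = 1.536e+10 m.
p = a (1 − e²).
p = 1.536e+10 · (1 − (0.2307)²) = 1.536e+10 · 0.946778 ≈ 1.454e+10 m = 14.54 Gm.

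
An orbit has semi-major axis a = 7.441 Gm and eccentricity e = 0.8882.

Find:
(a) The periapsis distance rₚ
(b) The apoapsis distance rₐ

Convert to SI: a = 7.441 Gm = 7.441e+09 m.
(a) rₚ = a(1 − e) = 7.441e+09 · (1 − 0.8882) = 7.441e+09 · 0.1118 ≈ 8.319e+08 m = 831.9 Mm.
(b) rₐ = a(1 + e) = 7.441e+09 · (1 + 0.8882) = 7.441e+09 · 1.8882 ≈ 1.405e+10 m = 14.05 Gm.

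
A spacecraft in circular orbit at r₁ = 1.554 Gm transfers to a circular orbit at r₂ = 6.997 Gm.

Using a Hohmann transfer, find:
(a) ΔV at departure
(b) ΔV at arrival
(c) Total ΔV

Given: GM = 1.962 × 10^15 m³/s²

Convert to SI: r₁ = 1.554 Gm = 1.554e+09 m; r₂ = 6.997 Gm = 6.997e+09 m.
Transfer semi-major axis: a_t = (r₁ + r₂)/2 = (1.554e+09 + 6.997e+09)/2 = 4.2755e+09 m.
Circular speeds: v₁ = √(GM/r₁) = 1123.63 m/s, v₂ = √(GM/r₂) = 529.534 m/s.
Transfer speeds (vis-viva v² = GM(2/r − 1/a_t)): v₁ᵗ = 1437.43 m/s, v₂ᵗ = 319.246 m/s.
(a) ΔV₁ = |v₁ᵗ − v₁| ≈ 313.8 m/s = 313.8 m/s.
(b) ΔV₂ = |v₂ − v₂ᵗ| ≈ 210.3 m/s = 210.3 m/s.
(c) ΔV_total = ΔV₁ + ΔV₂ ≈ 524.1 m/s = 524.1 m/s.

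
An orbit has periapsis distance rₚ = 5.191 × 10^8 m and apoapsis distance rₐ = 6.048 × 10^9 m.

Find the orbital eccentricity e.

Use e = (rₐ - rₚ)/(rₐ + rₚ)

e = (rₐ − rₚ) / (rₐ + rₚ).
e = (6.048e+09 − 5.191e+08) / (6.048e+09 + 5.191e+08) = 5.5289e+09 / 6.5671e+09 ≈ 0.8419.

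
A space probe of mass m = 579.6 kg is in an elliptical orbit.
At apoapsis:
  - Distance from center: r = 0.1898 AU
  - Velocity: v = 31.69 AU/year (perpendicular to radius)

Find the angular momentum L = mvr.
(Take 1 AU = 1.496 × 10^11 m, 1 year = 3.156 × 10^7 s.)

Convert to SI: r = 0.1898 AU = 2.83941e+10 m; v = 31.69 AU/year = 150216 m/s.
Since v is perpendicular to r, L = m · v · r.
L = 579.6 · 150216 · 2.83941e+10 kg·m²/s ≈ 2.472e+18 kg·m²/s.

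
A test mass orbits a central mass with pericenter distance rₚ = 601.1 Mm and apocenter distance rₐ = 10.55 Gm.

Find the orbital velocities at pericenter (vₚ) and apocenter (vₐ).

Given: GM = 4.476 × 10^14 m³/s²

Convert to SI: rₚ = 601.1 Mm = 6.011e+08 m; rₐ = 10.55 Gm = 1.055e+10 m.
Use the vis-viva equation v² = GM(2/r − 1/a) with a = (rₚ + rₐ)/2 = (6.011e+08 + 1.055e+10)/2 = 5.57555e+09 m.
vₚ = √(GM · (2/rₚ − 1/a)) = √(4.476e+14 · (2/6.011e+08 − 1/5.57555e+09)) m/s ≈ 1187 m/s = 1.187 km/s.
vₐ = √(GM · (2/rₐ − 1/a)) = √(4.476e+14 · (2/1.055e+10 − 1/5.57555e+09)) m/s ≈ 67.63 m/s = 67.63 m/s.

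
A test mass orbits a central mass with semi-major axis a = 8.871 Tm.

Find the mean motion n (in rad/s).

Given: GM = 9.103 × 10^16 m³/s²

Convert to SI: a = 8.871 Tm = 8.871e+12 m.
n = √(GM / a³).
n = √(9.103e+16 / (8.871e+12)³) rad/s ≈ 1.142e-11 rad/s.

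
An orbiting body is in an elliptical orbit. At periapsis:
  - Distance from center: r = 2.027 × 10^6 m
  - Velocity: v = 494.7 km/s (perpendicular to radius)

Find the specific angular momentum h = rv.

Convert to SI: v = 494.7 km/s = 494700 m/s.
With v perpendicular to r, h = r · v.
h = 2.027e+06 · 494700 m²/s ≈ 1.003e+12 m²/s.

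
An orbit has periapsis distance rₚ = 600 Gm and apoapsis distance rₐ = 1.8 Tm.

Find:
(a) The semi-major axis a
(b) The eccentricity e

Convert to SI: rₚ = 600 Gm = 6e+11 m; rₐ = 1.8 Tm = 1.8e+12 m.
(a) a = (rₚ + rₐ) / 2 = (6e+11 + 1.8e+12) / 2 ≈ 1.2e+12 m = 1.2 Tm.
(b) e = (rₐ − rₚ) / (rₐ + rₚ) = (1.8e+12 − 6e+11) / (1.8e+12 + 6e+11) ≈ 0.5.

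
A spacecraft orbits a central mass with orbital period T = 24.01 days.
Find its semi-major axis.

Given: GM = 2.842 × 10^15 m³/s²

Convert to SI: T = 24.01 days = 2.07446e+06 s.
Invert Kepler's third law: a = (GM · T² / (4π²))^(1/3).
Substituting T = 2.07446e+06 s and GM = 2.842e+15 m³/s²:
a = (2.842e+15 · (2.07446e+06)² / (4π²))^(1/3) m
a ≈ 6.766e+08 m = 676.6 Mm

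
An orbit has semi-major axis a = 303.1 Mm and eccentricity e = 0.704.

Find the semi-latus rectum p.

Convert to SI: a = 303.1 Mm = 3.031e+08 m.
p = a (1 − e²).
p = 3.031e+08 · (1 − (0.704)²) = 3.031e+08 · 0.504384 ≈ 1.529e+08 m = 152.9 Mm.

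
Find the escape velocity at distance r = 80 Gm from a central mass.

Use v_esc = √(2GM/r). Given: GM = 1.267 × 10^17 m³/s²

Convert to SI: r = 80 Gm = 8e+10 m.
Escape velocity comes from setting total energy to zero: ½v² − GM/r = 0 ⇒ v_esc = √(2GM / r).
v_esc = √(2 · 1.267e+17 / 8e+10) m/s ≈ 1780 m/s = 1.78 km/s.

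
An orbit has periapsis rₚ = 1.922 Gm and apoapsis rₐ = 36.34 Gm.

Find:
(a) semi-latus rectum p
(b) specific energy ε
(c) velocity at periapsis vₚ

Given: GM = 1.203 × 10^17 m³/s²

Convert to SI: rₚ = 1.922 Gm = 1.922e+09 m; rₐ = 36.34 Gm = 3.634e+10 m.
(a) From a = (rₚ + rₐ)/2 = 1.9131e+10 m and e = (rₐ − rₚ)/(rₐ + rₚ) = 0.899535, p = a(1 − e²) = 1.9131e+10 · (1 − (0.899535)²) ≈ 3.651e+09 m
(b) With a = (rₚ + rₐ)/2 = 1.9131e+10 m, ε = −GM/(2a) = −1.203e+17/(2 · 1.9131e+10) J/kg ≈ -3.144e+06 J/kg
(c) With a = (rₚ + rₐ)/2 = 1.9131e+10 m, vₚ = √(GM (2/rₚ − 1/a)) = √(1.203e+17 · (2/1.922e+09 − 1/1.9131e+10)) m/s ≈ 1.09e+04 m/s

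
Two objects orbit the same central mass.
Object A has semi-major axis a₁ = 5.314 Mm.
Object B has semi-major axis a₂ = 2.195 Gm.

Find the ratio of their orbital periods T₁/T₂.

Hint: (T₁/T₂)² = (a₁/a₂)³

Convert to SI: a₁ = 5.314 Mm = 5.314e+06 m; a₂ = 2.195 Gm = 2.195e+09 m.
From Kepler's third law, (T₁/T₂)² = (a₁/a₂)³, so T₁/T₂ = (a₁/a₂)^(3/2).
a₁/a₂ = 5.314e+06 / 2.195e+09 = 0.00242096.
T₁/T₂ = (0.00242096)^(3/2) ≈ 0.0001191.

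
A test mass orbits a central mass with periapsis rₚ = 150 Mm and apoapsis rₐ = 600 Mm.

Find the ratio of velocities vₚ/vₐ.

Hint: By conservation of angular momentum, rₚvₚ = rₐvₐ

Convert to SI: rₚ = 150 Mm = 1.5e+08 m; rₐ = 600 Mm = 6e+08 m.
Conservation of angular momentum gives rₚvₚ = rₐvₐ, so vₚ/vₐ = rₐ/rₚ.
vₚ/vₐ = 6e+08 / 1.5e+08 ≈ 4.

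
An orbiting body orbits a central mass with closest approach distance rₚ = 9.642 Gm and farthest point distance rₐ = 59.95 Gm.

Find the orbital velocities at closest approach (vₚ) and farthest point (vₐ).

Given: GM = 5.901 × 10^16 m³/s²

Convert to SI: rₚ = 9.642 Gm = 9.642e+09 m; rₐ = 59.95 Gm = 5.995e+10 m.
Use the vis-viva equation v² = GM(2/r − 1/a) with a = (rₚ + rₐ)/2 = (9.642e+09 + 5.995e+10)/2 = 3.4796e+10 m.
vₚ = √(GM · (2/rₚ − 1/a)) = √(5.901e+16 · (2/9.642e+09 − 1/3.4796e+10)) m/s ≈ 3247 m/s = 3.247 km/s.
vₐ = √(GM · (2/rₐ − 1/a)) = √(5.901e+16 · (2/5.995e+10 − 1/3.4796e+10)) m/s ≈ 522.3 m/s = 522.3 m/s.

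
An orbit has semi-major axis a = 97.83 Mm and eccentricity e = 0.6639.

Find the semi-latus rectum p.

Convert to SI: a = 97.83 Mm = 9.783e+07 m.
p = a (1 − e²).
p = 9.783e+07 · (1 − (0.6639)²) = 9.783e+07 · 0.559237 ≈ 5.471e+07 m = 54.71 Mm.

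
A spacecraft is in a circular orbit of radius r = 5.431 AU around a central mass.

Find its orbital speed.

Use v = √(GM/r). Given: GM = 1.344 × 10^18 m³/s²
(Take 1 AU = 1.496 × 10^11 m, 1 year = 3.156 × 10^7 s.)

Convert to SI: r = 5.431 AU = 8.12478e+11 m.
For a circular orbit, gravity supplies the centripetal force, so v = √(GM / r).
v = √(1.344e+18 / 8.12478e+11) m/s ≈ 1286 m/s = 0.2713 AU/year.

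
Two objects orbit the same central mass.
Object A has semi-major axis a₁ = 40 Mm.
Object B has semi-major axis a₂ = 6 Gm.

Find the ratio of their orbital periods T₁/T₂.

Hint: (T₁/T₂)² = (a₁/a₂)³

Convert to SI: a₁ = 40 Mm = 4e+07 m; a₂ = 6 Gm = 6e+09 m.
From Kepler's third law, (T₁/T₂)² = (a₁/a₂)³, so T₁/T₂ = (a₁/a₂)^(3/2).
a₁/a₂ = 4e+07 / 6e+09 = 0.00666667.
T₁/T₂ = (0.00666667)^(3/2) ≈ 0.0005443.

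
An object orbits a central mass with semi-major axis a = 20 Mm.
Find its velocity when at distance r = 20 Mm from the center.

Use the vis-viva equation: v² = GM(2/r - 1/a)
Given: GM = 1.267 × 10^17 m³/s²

Convert to SI: a = 20 Mm = 2e+07 m; r = 20 Mm = 2e+07 m.
Vis-viva: v = √(GM · (2/r − 1/a)).
2/r − 1/a = 2/2e+07 − 1/2e+07 = 5e-08 m⁻¹.
v = √(1.267e+17 · 5e-08) m/s ≈ 7.959e+04 m/s = 79.59 km/s.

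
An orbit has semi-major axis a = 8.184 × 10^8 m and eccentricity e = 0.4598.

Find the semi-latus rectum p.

p = a (1 − e²).
p = 8.184e+08 · (1 − (0.4598)²) = 8.184e+08 · 0.788584 ≈ 6.454e+08 m = 6.454 × 10^8 m.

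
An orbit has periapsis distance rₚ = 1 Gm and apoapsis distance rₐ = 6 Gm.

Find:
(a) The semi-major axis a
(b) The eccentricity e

Convert to SI: rₚ = 1 Gm = 1e+09 m; rₐ = 6 Gm = 6e+09 m.
(a) a = (rₚ + rₐ) / 2 = (1e+09 + 6e+09) / 2 ≈ 3.5e+09 m = 3.5 Gm.
(b) e = (rₐ − rₚ) / (rₐ + rₚ) = (6e+09 − 1e+09) / (6e+09 + 1e+09) ≈ 0.7143.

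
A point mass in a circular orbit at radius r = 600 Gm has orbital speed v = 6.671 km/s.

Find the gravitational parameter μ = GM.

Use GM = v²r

Convert to SI: r = 600 Gm = 6e+11 m; v = 6.671 km/s = 6671 m/s.
For a circular orbit v² = GM/r, so GM = v² · r.
GM = (6671)² · 6e+11 m³/s² ≈ 2.67e+19 m³/s² = 2.67 × 10^19 m³/s².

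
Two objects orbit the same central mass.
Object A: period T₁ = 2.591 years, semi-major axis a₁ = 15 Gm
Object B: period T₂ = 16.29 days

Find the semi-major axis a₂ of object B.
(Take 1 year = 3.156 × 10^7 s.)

Convert to SI: T₁ = 2.591 years = 8.1772e+07 s; a₁ = 15 Gm = 1.5e+10 m; T₂ = 16.29 days = 1.40746e+06 s.
Kepler's third law: (T₁/T₂)² = (a₁/a₂)³ ⇒ a₂ = a₁ · (T₂/T₁)^(2/3).
T₂/T₁ = 1.40746e+06 / 8.1772e+07 = 0.017212.
a₂ = 1.5e+10 · (0.017212)^(2/3) m ≈ 9.999e+08 m = 999.9 Mm.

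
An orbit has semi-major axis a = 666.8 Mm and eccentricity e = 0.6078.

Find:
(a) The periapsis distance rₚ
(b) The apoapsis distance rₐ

Convert to SI: a = 666.8 Mm = 6.668e+08 m.
(a) rₚ = a(1 − e) = 6.668e+08 · (1 − 0.6078) = 6.668e+08 · 0.3922 ≈ 2.615e+08 m = 261.5 Mm.
(b) rₐ = a(1 + e) = 6.668e+08 · (1 + 0.6078) = 6.668e+08 · 1.6078 ≈ 1.072e+09 m = 1.072 Gm.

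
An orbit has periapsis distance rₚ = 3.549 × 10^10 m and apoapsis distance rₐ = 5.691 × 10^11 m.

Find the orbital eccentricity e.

e = (rₐ − rₚ) / (rₐ + rₚ).
e = (5.691e+11 − 3.549e+10) / (5.691e+11 + 3.549e+10) = 5.3361e+11 / 6.0459e+11 ≈ 0.8826.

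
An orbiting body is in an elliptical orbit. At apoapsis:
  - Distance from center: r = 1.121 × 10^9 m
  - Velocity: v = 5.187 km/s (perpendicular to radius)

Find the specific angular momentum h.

Convert to SI: v = 5.187 km/s = 5187 m/s.
With v perpendicular to r, h = r · v.
h = 1.121e+09 · 5187 m²/s ≈ 5.815e+12 m²/s.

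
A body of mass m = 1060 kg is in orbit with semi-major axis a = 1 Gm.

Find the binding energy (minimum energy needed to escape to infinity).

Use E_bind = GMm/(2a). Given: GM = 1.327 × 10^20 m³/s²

Convert to SI: a = 1 Gm = 1e+09 m.
Total orbital energy is E = −GMm/(2a); binding energy is E_bind = −E = GMm/(2a).
E_bind = 1.327e+20 · 1060 / (2 · 1e+09) J ≈ 7.033e+13 J = 70.33 TJ.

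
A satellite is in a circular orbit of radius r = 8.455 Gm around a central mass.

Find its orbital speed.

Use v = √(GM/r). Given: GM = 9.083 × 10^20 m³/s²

Convert to SI: r = 8.455 Gm = 8.455e+09 m.
For a circular orbit, gravity supplies the centripetal force, so v = √(GM / r).
v = √(9.083e+20 / 8.455e+09) m/s ≈ 3.278e+05 m/s = 327.8 km/s.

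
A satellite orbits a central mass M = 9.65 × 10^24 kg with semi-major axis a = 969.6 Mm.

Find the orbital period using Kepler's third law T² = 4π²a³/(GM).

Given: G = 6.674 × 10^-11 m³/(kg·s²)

Convert to SI: a = 969.6 Mm = 9.696e+08 m.
GM = G · M = 6.674e-11 · 9.65e+24 = 6.44041e+14 m³/s².
Kepler's third law: T = 2π √(a³ / GM).
Substituting a = 9.696e+08 m and GM = 6.44041e+14 m³/s²:
T = 2π √((9.696e+08)³ / 6.44041e+14) s
T ≈ 7.475e+06 s = 86.52 days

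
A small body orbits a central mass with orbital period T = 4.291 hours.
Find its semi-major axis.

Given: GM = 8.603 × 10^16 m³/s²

Convert to SI: T = 4.291 hours = 15447.6 s.
Invert Kepler's third law: a = (GM · T² / (4π²))^(1/3).
Substituting T = 15447.6 s and GM = 8.603e+16 m³/s²:
a = (8.603e+16 · (15447.6)² / (4π²))^(1/3) m
a ≈ 8.042e+07 m = 80.42 Mm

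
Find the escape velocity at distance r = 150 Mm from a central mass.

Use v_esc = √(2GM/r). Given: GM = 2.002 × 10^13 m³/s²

Convert to SI: r = 150 Mm = 1.5e+08 m.
Escape velocity comes from setting total energy to zero: ½v² − GM/r = 0 ⇒ v_esc = √(2GM / r).
v_esc = √(2 · 2.002e+13 / 1.5e+08) m/s ≈ 516.7 m/s = 516.7 m/s.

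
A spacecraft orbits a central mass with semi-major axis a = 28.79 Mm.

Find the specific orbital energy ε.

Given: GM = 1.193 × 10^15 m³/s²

Convert to SI: a = 28.79 Mm = 2.879e+07 m.
ε = −GM / (2a).
ε = −1.193e+15 / (2 · 2.879e+07) J/kg ≈ -2.072e+07 J/kg = -20.72 MJ/kg.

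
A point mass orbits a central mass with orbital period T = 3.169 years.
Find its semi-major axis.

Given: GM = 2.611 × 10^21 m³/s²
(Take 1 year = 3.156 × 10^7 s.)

Convert to SI: T = 3.169 years = 1.00014e+08 s.
Invert Kepler's third law: a = (GM · T² / (4π²))^(1/3).
Substituting T = 1.00014e+08 s and GM = 2.611e+21 m³/s²:
a = (2.611e+21 · (1.00014e+08)² / (4π²))^(1/3) m
a ≈ 8.713e+11 m = 8.713 × 10^11 m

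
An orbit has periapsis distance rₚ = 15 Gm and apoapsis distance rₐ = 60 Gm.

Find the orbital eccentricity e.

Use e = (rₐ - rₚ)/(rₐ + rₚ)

Convert to SI: rₚ = 15 Gm = 1.5e+10 m; rₐ = 60 Gm = 6e+10 m.
e = (rₐ − rₚ) / (rₐ + rₚ).
e = (6e+10 − 1.5e+10) / (6e+10 + 1.5e+10) = 4.5e+10 / 7.5e+10 ≈ 0.6.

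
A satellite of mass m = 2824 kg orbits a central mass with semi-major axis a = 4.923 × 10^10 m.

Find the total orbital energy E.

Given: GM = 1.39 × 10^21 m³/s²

E = −GMm / (2a).
E = −1.39e+21 · 2824 / (2 · 4.923e+10) J ≈ -3.987e+13 J = -39.87 TJ.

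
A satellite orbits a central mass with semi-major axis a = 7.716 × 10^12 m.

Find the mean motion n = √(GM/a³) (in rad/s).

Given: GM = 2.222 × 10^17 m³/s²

n = √(GM / a³).
n = √(2.222e+17 / (7.716e+12)³) rad/s ≈ 2.199e-11 rad/s.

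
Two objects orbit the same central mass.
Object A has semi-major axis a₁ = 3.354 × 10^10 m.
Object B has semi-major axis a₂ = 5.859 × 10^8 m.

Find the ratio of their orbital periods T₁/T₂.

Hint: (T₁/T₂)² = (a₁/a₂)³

From Kepler's third law, (T₁/T₂)² = (a₁/a₂)³, so T₁/T₂ = (a₁/a₂)^(3/2).
a₁/a₂ = 3.354e+10 / 5.859e+08 = 57.2453.
T₁/T₂ = (57.2453)^(3/2) ≈ 433.1.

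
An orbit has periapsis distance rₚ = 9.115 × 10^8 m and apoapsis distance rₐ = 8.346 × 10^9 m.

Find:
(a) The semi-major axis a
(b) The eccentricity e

(a) a = (rₚ + rₐ) / 2 = (9.115e+08 + 8.346e+09) / 2 ≈ 4.629e+09 m = 4.629 × 10^9 m.
(b) e = (rₐ − rₚ) / (rₐ + rₚ) = (8.346e+09 − 9.115e+08) / (8.346e+09 + 9.115e+08) ≈ 0.8031.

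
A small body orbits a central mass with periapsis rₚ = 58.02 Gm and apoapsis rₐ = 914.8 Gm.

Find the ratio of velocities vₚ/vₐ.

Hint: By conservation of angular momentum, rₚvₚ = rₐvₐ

Convert to SI: rₚ = 58.02 Gm = 5.802e+10 m; rₐ = 914.8 Gm = 9.148e+11 m.
Conservation of angular momentum gives rₚvₚ = rₐvₐ, so vₚ/vₐ = rₐ/rₚ.
vₚ/vₐ = 9.148e+11 / 5.802e+10 ≈ 15.77.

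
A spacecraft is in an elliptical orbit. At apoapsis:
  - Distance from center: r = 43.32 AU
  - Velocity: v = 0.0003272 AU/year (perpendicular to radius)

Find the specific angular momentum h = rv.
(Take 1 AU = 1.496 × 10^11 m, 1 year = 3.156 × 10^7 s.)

Convert to SI: r = 43.32 AU = 6.48067e+12 m; v = 0.0003272 AU/year = 1.55099 m/s.
With v perpendicular to r, h = r · v.
h = 6.48067e+12 · 1.55099 m²/s ≈ 1.005e+13 m²/s.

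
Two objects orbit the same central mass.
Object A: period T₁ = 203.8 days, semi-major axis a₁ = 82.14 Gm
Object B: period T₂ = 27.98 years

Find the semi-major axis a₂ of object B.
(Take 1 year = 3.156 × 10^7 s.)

Convert to SI: T₁ = 203.8 days = 1.76083e+07 s; a₁ = 82.14 Gm = 8.214e+10 m; T₂ = 27.98 years = 8.83049e+08 s.
Kepler's third law: (T₁/T₂)² = (a₁/a₂)³ ⇒ a₂ = a₁ · (T₂/T₁)^(2/3).
T₂/T₁ = 8.83049e+08 / 1.76083e+07 = 50.1495.
a₂ = 8.214e+10 · (50.1495)^(2/3) m ≈ 1.117e+12 m = 1.117 Tm.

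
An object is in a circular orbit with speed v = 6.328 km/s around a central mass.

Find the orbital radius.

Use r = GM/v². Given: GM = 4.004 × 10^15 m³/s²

Convert to SI: v = 6.328 km/s = 6328 m/s.
For a circular orbit, v² = GM / r, so r = GM / v².
r = 4.004e+15 / (6328)² m ≈ 9.999e+07 m = 99.99 Mm.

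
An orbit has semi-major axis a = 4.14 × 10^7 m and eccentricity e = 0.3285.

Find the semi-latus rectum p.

p = a (1 − e²).
p = 4.14e+07 · (1 − (0.3285)²) = 4.14e+07 · 0.892088 ≈ 3.693e+07 m = 3.693 × 10^7 m.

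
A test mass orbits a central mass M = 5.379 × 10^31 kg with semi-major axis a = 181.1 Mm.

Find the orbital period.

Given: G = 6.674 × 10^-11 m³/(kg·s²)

Convert to SI: a = 181.1 Mm = 1.811e+08 m.
GM = G · M = 6.674e-11 · 5.379e+31 = 3.58994e+21 m³/s².
Kepler's third law: T = 2π √(a³ / GM).
Substituting a = 1.811e+08 m and GM = 3.58994e+21 m³/s²:
T = 2π √((1.811e+08)³ / 3.58994e+21) s
T ≈ 255.6 s = 4.26 minutes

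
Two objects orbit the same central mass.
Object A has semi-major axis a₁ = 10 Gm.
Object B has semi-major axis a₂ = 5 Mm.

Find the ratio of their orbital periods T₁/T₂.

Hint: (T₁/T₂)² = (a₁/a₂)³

Convert to SI: a₁ = 10 Gm = 1e+10 m; a₂ = 5 Mm = 5e+06 m.
From Kepler's third law, (T₁/T₂)² = (a₁/a₂)³, so T₁/T₂ = (a₁/a₂)^(3/2).
a₁/a₂ = 1e+10 / 5e+06 = 2000.
T₁/T₂ = (2000)^(3/2) ≈ 8.944e+04.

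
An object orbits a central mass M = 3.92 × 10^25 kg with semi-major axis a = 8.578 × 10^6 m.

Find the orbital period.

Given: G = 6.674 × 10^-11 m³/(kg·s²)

GM = G · M = 6.674e-11 · 3.92e+25 = 2.61621e+15 m³/s².
Kepler's third law: T = 2π √(a³ / GM).
Substituting a = 8.578e+06 m and GM = 2.61621e+15 m³/s²:
T = 2π √((8.578e+06)³ / 2.61621e+15) s
T ≈ 3086 s = 51.44 minutes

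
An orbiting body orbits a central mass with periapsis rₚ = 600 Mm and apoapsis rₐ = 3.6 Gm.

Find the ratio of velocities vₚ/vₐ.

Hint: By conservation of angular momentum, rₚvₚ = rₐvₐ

Convert to SI: rₚ = 600 Mm = 6e+08 m; rₐ = 3.6 Gm = 3.6e+09 m.
Conservation of angular momentum gives rₚvₚ = rₐvₐ, so vₚ/vₐ = rₐ/rₚ.
vₚ/vₐ = 3.6e+09 / 6e+08 ≈ 6.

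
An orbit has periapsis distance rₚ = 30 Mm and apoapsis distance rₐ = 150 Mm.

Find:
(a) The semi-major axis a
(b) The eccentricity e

Convert to SI: rₚ = 30 Mm = 3e+07 m; rₐ = 150 Mm = 1.5e+08 m.
(a) a = (rₚ + rₐ) / 2 = (3e+07 + 1.5e+08) / 2 ≈ 9e+07 m = 90 Mm.
(b) e = (rₐ − rₚ) / (rₐ + rₚ) = (1.5e+08 − 3e+07) / (1.5e+08 + 3e+07) ≈ 0.6667.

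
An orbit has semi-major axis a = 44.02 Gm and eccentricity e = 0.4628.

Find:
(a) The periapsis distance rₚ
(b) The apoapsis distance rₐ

Convert to SI: a = 44.02 Gm = 4.402e+10 m.
(a) rₚ = a(1 − e) = 4.402e+10 · (1 − 0.4628) = 4.402e+10 · 0.5372 ≈ 2.365e+10 m = 23.65 Gm.
(b) rₐ = a(1 + e) = 4.402e+10 · (1 + 0.4628) = 4.402e+10 · 1.4628 ≈ 6.439e+10 m = 64.39 Gm.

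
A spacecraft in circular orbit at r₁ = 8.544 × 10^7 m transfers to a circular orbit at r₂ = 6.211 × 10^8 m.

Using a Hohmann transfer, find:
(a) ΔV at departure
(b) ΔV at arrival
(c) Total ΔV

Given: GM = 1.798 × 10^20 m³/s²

Transfer semi-major axis: a_t = (r₁ + r₂)/2 = (8.544e+07 + 6.211e+08)/2 = 3.5327e+08 m.
Circular speeds: v₁ = √(GM/r₁) = 1.45066e+06 m/s, v₂ = √(GM/r₂) = 538039 m/s.
Transfer speeds (vis-viva v² = GM(2/r − 1/a_t)): v₁ᵗ = 1.9235e+06 m/s, v₂ᵗ = 264601 m/s.
(a) ΔV₁ = |v₁ᵗ − v₁| ≈ 4.728e+05 m/s = 472.8 km/s.
(b) ΔV₂ = |v₂ − v₂ᵗ| ≈ 2.734e+05 m/s = 273.4 km/s.
(c) ΔV_total = ΔV₁ + ΔV₂ ≈ 7.463e+05 m/s = 746.3 km/s.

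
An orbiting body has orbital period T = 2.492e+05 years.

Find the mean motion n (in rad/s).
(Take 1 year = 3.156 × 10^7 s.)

Convert to SI: T = 2.492e+05 years = 7.86475e+12 s.
n = 2π / T.
n = 2π / 7.86475e+12 s ≈ 7.989e-13 rad/s.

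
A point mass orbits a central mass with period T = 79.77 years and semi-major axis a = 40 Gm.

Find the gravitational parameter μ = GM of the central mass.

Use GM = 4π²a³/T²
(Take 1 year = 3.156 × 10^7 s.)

Convert to SI: T = 79.77 years = 2.51754e+09 s; a = 40 Gm = 4e+10 m.
GM = 4π² · a³ / T².
GM = 4π² · (4e+10)³ / (2.51754e+09)² m³/s² ≈ 3.986e+14 m³/s² = 3.986 × 10^14 m³/s².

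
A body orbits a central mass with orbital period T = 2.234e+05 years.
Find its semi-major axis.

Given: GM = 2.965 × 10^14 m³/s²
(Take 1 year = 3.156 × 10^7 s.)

Convert to SI: T = 2.234e+05 years = 7.0505e+12 s.
Invert Kepler's third law: a = (GM · T² / (4π²))^(1/3).
Substituting T = 7.0505e+12 s and GM = 2.965e+14 m³/s²:
a = (2.965e+14 · (7.0505e+12)² / (4π²))^(1/3) m
a ≈ 7.201e+12 m = 7.201 Tm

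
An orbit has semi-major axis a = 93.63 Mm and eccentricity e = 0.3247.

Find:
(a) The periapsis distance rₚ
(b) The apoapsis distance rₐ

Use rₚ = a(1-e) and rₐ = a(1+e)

Convert to SI: a = 93.63 Mm = 9.363e+07 m.
(a) rₚ = a(1 − e) = 9.363e+07 · (1 − 0.3247) = 9.363e+07 · 0.6753 ≈ 6.323e+07 m = 63.23 Mm.
(b) rₐ = a(1 + e) = 9.363e+07 · (1 + 0.3247) = 9.363e+07 · 1.3247 ≈ 1.24e+08 m = 124 Mm.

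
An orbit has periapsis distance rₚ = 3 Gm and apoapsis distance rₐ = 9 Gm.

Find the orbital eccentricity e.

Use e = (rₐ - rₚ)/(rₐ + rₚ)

Convert to SI: rₚ = 3 Gm = 3e+09 m; rₐ = 9 Gm = 9e+09 m.
e = (rₐ − rₚ) / (rₐ + rₚ).
e = (9e+09 − 3e+09) / (9e+09 + 3e+09) = 6e+09 / 1.2e+10 ≈ 0.5.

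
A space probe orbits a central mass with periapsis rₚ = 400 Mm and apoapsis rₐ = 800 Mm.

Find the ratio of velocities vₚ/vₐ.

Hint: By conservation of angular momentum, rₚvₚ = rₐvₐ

Convert to SI: rₚ = 400 Mm = 4e+08 m; rₐ = 800 Mm = 8e+08 m.
Conservation of angular momentum gives rₚvₚ = rₐvₐ, so vₚ/vₐ = rₐ/rₚ.
vₚ/vₐ = 8e+08 / 4e+08 ≈ 2.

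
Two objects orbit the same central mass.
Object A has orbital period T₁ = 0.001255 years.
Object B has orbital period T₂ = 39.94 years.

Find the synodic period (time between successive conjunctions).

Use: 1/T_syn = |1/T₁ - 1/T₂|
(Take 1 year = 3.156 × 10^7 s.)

Convert to SI: T₁ = 0.001255 years = 39607.8 s; T₂ = 39.94 years = 1.26051e+09 s.
T_syn = |T₁ · T₂ / (T₁ − T₂)|.
T_syn = |39607.8 · 1.26051e+09 / (39607.8 − 1.26051e+09)| s ≈ 3.961e+04 s = 0.001255 years.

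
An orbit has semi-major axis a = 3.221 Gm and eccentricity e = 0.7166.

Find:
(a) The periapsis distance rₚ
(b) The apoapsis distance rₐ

Convert to SI: a = 3.221 Gm = 3.221e+09 m.
(a) rₚ = a(1 − e) = 3.221e+09 · (1 − 0.7166) = 3.221e+09 · 0.2834 ≈ 9.128e+08 m = 912.8 Mm.
(b) rₐ = a(1 + e) = 3.221e+09 · (1 + 0.7166) = 3.221e+09 · 1.7166 ≈ 5.529e+09 m = 5.529 Gm.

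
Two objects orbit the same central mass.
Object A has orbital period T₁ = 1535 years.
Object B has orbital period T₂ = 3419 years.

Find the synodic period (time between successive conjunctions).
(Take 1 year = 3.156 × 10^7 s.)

Convert to SI: T₁ = 1535 years = 4.84446e+10 s; T₂ = 3419 years = 1.07904e+11 s.
T_syn = |T₁ · T₂ / (T₁ − T₂)|.
T_syn = |4.84446e+10 · 1.07904e+11 / (4.84446e+10 − 1.07904e+11)| s ≈ 8.792e+10 s = 2786 years.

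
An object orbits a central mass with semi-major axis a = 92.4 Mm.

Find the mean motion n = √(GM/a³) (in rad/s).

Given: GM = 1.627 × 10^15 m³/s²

Convert to SI: a = 92.4 Mm = 9.24e+07 m.
n = √(GM / a³).
n = √(1.627e+15 / (9.24e+07)³) rad/s ≈ 4.541e-05 rad/s.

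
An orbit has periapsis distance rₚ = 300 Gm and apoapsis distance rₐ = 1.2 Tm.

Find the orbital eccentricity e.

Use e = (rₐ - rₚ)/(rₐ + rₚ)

Convert to SI: rₚ = 300 Gm = 3e+11 m; rₐ = 1.2 Tm = 1.2e+12 m.
e = (rₐ − rₚ) / (rₐ + rₚ).
e = (1.2e+12 − 3e+11) / (1.2e+12 + 3e+11) = 9e+11 / 1.5e+12 ≈ 0.6.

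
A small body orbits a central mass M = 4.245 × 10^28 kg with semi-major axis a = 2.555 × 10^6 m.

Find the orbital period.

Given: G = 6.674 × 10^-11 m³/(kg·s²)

GM = G · M = 6.674e-11 · 4.245e+28 = 2.83311e+18 m³/s².
Kepler's third law: T = 2π √(a³ / GM).
Substituting a = 2.555e+06 m and GM = 2.83311e+18 m³/s²:
T = 2π √((2.555e+06)³ / 2.83311e+18) s
T ≈ 15.25 s = 15.25 seconds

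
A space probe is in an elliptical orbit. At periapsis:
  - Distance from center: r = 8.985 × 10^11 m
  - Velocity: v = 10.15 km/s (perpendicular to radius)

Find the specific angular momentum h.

Convert to SI: v = 10.15 km/s = 10150 m/s.
With v perpendicular to r, h = r · v.
h = 8.985e+11 · 10150 m²/s ≈ 9.12e+15 m²/s.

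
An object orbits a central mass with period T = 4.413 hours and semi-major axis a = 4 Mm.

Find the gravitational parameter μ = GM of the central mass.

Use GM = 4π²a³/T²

Convert to SI: T = 4.413 hours = 15886.8 s; a = 4 Mm = 4e+06 m.
GM = 4π² · a³ / T².
GM = 4π² · (4e+06)³ / (15886.8)² m³/s² ≈ 1.001e+13 m³/s² = 1.001 × 10^13 m³/s².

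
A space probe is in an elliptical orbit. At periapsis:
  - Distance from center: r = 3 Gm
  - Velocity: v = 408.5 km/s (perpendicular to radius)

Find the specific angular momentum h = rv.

Convert to SI: r = 3 Gm = 3e+09 m; v = 408.5 km/s = 408500 m/s.
With v perpendicular to r, h = r · v.
h = 3e+09 · 408500 m²/s ≈ 1.226e+15 m²/s.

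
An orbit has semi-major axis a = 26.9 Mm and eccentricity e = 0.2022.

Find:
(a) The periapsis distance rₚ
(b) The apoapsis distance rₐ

Convert to SI: a = 26.9 Mm = 2.69e+07 m.
(a) rₚ = a(1 − e) = 2.69e+07 · (1 − 0.2022) = 2.69e+07 · 0.7978 ≈ 2.146e+07 m = 21.46 Mm.
(b) rₐ = a(1 + e) = 2.69e+07 · (1 + 0.2022) = 2.69e+07 · 1.2022 ≈ 3.234e+07 m = 32.34 Mm.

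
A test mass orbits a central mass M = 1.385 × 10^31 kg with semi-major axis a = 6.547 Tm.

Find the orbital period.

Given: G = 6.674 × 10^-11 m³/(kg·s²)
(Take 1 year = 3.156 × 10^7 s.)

Convert to SI: a = 6.547 Tm = 6.547e+12 m.
GM = G · M = 6.674e-11 · 1.385e+31 = 9.24349e+20 m³/s².
Kepler's third law: T = 2π √(a³ / GM).
Substituting a = 6.547e+12 m and GM = 9.24349e+20 m³/s²:
T = 2π √((6.547e+12)³ / 9.24349e+20) s
T ≈ 3.462e+09 s = 109.7 years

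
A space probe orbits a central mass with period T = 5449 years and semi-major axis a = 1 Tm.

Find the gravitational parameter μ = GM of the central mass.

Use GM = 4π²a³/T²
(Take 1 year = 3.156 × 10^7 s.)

Convert to SI: T = 5449 years = 1.7197e+11 s; a = 1 Tm = 1e+12 m.
GM = 4π² · a³ / T².
GM = 4π² · (1e+12)³ / (1.7197e+11)² m³/s² ≈ 1.335e+15 m³/s² = 1.335 × 10^15 m³/s².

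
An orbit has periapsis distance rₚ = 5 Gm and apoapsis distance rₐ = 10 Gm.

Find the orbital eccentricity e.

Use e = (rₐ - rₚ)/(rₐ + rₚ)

Convert to SI: rₚ = 5 Gm = 5e+09 m; rₐ = 10 Gm = 1e+10 m.
e = (rₐ − rₚ) / (rₐ + rₚ).
e = (1e+10 − 5e+09) / (1e+10 + 5e+09) = 5e+09 / 1.5e+10 ≈ 0.3333.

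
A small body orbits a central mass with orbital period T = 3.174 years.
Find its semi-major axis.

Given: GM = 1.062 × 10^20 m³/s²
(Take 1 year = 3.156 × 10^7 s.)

Convert to SI: T = 3.174 years = 1.00171e+08 s.
Invert Kepler's third law: a = (GM · T² / (4π²))^(1/3).
Substituting T = 1.00171e+08 s and GM = 1.062e+20 m³/s²:
a = (1.062e+20 · (1.00171e+08)² / (4π²))^(1/3) m
a ≈ 3e+11 m = 300 Gm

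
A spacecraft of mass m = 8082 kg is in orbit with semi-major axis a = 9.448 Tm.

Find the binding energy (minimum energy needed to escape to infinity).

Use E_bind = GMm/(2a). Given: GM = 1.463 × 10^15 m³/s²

Convert to SI: a = 9.448 Tm = 9.448e+12 m.
Total orbital energy is E = −GMm/(2a); binding energy is E_bind = −E = GMm/(2a).
E_bind = 1.463e+15 · 8082 / (2 · 9.448e+12) J ≈ 6.257e+05 J = 625.7 kJ.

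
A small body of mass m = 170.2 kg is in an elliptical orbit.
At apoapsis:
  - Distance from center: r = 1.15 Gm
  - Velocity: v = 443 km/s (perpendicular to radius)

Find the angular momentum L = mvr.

Convert to SI: r = 1.15 Gm = 1.15e+09 m; v = 443 km/s = 443000 m/s.
Since v is perpendicular to r, L = m · v · r.
L = 170.2 · 443000 · 1.15e+09 kg·m²/s ≈ 8.671e+16 kg·m²/s.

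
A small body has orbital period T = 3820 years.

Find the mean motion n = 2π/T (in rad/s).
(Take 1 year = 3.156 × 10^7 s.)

Convert to SI: T = 3820 years = 1.20559e+11 s.
n = 2π / T.
n = 2π / 1.20559e+11 s ≈ 5.212e-11 rad/s.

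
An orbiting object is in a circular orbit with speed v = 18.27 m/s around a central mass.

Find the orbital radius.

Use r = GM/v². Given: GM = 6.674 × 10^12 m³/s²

For a circular orbit, v² = GM / r, so r = GM / v².
r = 6.674e+12 / (18.27)² m ≈ 1.999e+10 m = 19.99 Gm.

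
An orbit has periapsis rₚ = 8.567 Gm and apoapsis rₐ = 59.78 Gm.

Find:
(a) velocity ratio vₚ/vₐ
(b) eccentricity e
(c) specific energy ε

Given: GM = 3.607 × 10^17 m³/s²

Convert to SI: rₚ = 8.567 Gm = 8.567e+09 m; rₐ = 59.78 Gm = 5.978e+10 m.
(a) Conservation of angular momentum (rₚvₚ = rₐvₐ) gives vₚ/vₐ = rₐ/rₚ = 5.978e+10/8.567e+09 ≈ 6.978
(b) e = (rₐ − rₚ)/(rₐ + rₚ) = (5.978e+10 − 8.567e+09)/(5.978e+10 + 8.567e+09) ≈ 0.7493
(c) With a = (rₚ + rₐ)/2 = 3.41735e+10 m, ε = −GM/(2a) = −3.607e+17/(2 · 3.41735e+10) J/kg ≈ -5.277e+06 J/kg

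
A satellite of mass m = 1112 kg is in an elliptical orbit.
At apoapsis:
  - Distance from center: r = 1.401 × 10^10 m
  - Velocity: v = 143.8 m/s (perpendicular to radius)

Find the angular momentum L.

Since v is perpendicular to r, L = m · v · r.
L = 1112 · 143.8 · 1.401e+10 kg·m²/s ≈ 2.24e+15 kg·m²/s.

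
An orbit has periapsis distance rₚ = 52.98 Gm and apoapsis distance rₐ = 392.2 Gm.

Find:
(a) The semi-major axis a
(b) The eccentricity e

Convert to SI: rₚ = 52.98 Gm = 5.298e+10 m; rₐ = 392.2 Gm = 3.922e+11 m.
(a) a = (rₚ + rₐ) / 2 = (5.298e+10 + 3.922e+11) / 2 ≈ 2.226e+11 m = 222.6 Gm.
(b) e = (rₐ − rₚ) / (rₐ + rₚ) = (3.922e+11 − 5.298e+10) / (3.922e+11 + 5.298e+10) ≈ 0.762.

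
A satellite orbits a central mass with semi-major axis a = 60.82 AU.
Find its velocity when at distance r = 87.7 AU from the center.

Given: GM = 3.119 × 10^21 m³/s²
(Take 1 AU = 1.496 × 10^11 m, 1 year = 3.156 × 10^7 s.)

Convert to SI: a = 60.82 AU = 9.09867e+12 m; r = 87.7 AU = 1.31199e+13 m.
Vis-viva: v = √(GM · (2/r − 1/a)).
2/r − 1/a = 2/1.31199e+13 − 1/9.09867e+12 = 4.25338e-14 m⁻¹.
v = √(3.119e+21 · 4.25338e-14) m/s ≈ 1.152e+04 m/s = 2.43 AU/year.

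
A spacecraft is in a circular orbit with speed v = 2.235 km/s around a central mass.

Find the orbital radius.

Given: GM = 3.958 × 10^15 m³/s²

Convert to SI: v = 2.235 km/s = 2235 m/s.
For a circular orbit, v² = GM / r, so r = GM / v².
r = 3.958e+15 / (2235)² m ≈ 7.924e+08 m = 792.4 Mm.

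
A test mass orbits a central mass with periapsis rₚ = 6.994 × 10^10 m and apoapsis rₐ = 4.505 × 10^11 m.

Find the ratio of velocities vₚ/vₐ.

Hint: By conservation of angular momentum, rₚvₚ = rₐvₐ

Conservation of angular momentum gives rₚvₚ = rₐvₐ, so vₚ/vₐ = rₐ/rₚ.
vₚ/vₐ = 4.505e+11 / 6.994e+10 ≈ 6.441.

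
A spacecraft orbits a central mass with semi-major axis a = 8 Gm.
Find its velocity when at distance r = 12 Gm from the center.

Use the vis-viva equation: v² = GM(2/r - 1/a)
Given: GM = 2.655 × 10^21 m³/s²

Convert to SI: a = 8 Gm = 8e+09 m; r = 12 Gm = 1.2e+10 m.
Vis-viva: v = √(GM · (2/r − 1/a)).
2/r − 1/a = 2/1.2e+10 − 1/8e+09 = 4.16667e-11 m⁻¹.
v = √(2.655e+21 · 4.16667e-11) m/s ≈ 3.326e+05 m/s = 332.6 km/s.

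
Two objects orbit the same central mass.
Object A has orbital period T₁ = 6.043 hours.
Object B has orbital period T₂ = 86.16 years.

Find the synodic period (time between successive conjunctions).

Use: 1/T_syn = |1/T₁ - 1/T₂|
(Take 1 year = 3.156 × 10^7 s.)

Convert to SI: T₁ = 6.043 hours = 21754.8 s; T₂ = 86.16 years = 2.71921e+09 s.
T_syn = |T₁ · T₂ / (T₁ − T₂)|.
T_syn = |21754.8 · 2.71921e+09 / (21754.8 − 2.71921e+09)| s ≈ 2.175e+04 s = 6.043 hours.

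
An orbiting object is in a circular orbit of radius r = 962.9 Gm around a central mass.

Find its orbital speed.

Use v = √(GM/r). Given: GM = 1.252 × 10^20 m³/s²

Convert to SI: r = 962.9 Gm = 9.629e+11 m.
For a circular orbit, gravity supplies the centripetal force, so v = √(GM / r).
v = √(1.252e+20 / 9.629e+11) m/s ≈ 1.14e+04 m/s = 11.4 km/s.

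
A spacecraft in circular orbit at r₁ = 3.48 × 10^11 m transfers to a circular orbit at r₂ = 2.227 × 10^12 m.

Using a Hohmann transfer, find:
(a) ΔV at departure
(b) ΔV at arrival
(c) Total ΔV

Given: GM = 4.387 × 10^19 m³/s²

Transfer semi-major axis: a_t = (r₁ + r₂)/2 = (3.48e+11 + 2.227e+12)/2 = 1.2875e+12 m.
Circular speeds: v₁ = √(GM/r₁) = 11227.8 m/s, v₂ = √(GM/r₂) = 4438.37 m/s.
Transfer speeds (vis-viva v² = GM(2/r − 1/a_t)): v₁ᵗ = 14766.6 m/s, v₂ᵗ = 2307.49 m/s.
(a) ΔV₁ = |v₁ᵗ − v₁| ≈ 3539 m/s = 3.539 km/s.
(b) ΔV₂ = |v₂ − v₂ᵗ| ≈ 2131 m/s = 2.131 km/s.
(c) ΔV_total = ΔV₁ + ΔV₂ ≈ 5670 m/s = 5.67 km/s.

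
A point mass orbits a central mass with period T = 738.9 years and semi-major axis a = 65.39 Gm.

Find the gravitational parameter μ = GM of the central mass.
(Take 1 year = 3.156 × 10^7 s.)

Convert to SI: T = 738.9 years = 2.33197e+10 s; a = 65.39 Gm = 6.539e+10 m.
GM = 4π² · a³ / T².
GM = 4π² · (6.539e+10)³ / (2.33197e+10)² m³/s² ≈ 2.03e+13 m³/s² = 2.03 × 10^13 m³/s².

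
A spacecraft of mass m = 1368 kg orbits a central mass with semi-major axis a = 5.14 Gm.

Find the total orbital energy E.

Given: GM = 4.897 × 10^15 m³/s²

Convert to SI: a = 5.14 Gm = 5.14e+09 m.
E = −GMm / (2a).
E = −4.897e+15 · 1368 / (2 · 5.14e+09) J ≈ -6.517e+08 J = -651.7 MJ.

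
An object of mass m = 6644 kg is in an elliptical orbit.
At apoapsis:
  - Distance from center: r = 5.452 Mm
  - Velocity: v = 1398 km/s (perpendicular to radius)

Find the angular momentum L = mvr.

Convert to SI: r = 5.452 Mm = 5.452e+06 m; v = 1398 km/s = 1.398e+06 m/s.
Since v is perpendicular to r, L = m · v · r.
L = 6644 · 1.398e+06 · 5.452e+06 kg·m²/s ≈ 5.064e+16 kg·m²/s.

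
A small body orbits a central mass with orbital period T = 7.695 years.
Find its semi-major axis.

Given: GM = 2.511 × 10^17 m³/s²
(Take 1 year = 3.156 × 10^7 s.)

Convert to SI: T = 7.695 years = 2.42854e+08 s.
Invert Kepler's third law: a = (GM · T² / (4π²))^(1/3).
Substituting T = 2.42854e+08 s and GM = 2.511e+17 m³/s²:
a = (2.511e+17 · (2.42854e+08)² / (4π²))^(1/3) m
a ≈ 7.212e+10 m = 7.212 × 10^10 m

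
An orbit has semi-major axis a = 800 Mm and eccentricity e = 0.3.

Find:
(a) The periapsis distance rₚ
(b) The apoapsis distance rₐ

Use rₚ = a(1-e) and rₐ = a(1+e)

Convert to SI: a = 800 Mm = 8e+08 m.
(a) rₚ = a(1 − e) = 8e+08 · (1 − 0.3) = 8e+08 · 0.7 ≈ 5.6e+08 m = 560 Mm.
(b) rₐ = a(1 + e) = 8e+08 · (1 + 0.3) = 8e+08 · 1.3 ≈ 1.04e+09 m = 1.04 Gm.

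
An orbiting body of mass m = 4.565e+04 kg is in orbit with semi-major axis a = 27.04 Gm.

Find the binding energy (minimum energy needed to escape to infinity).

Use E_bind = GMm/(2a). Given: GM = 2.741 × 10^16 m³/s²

Convert to SI: a = 27.04 Gm = 2.704e+10 m.
Total orbital energy is E = −GMm/(2a); binding energy is E_bind = −E = GMm/(2a).
E_bind = 2.741e+16 · 4.565e+04 / (2 · 2.704e+10) J ≈ 2.314e+10 J = 23.14 GJ.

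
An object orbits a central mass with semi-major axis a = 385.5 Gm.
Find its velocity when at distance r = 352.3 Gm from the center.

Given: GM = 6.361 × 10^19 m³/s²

Convert to SI: a = 385.5 Gm = 3.855e+11 m; r = 352.3 Gm = 3.523e+11 m.
Vis-viva: v = √(GM · (2/r − 1/a)).
2/r − 1/a = 2/3.523e+11 − 1/3.855e+11 = 3.08295e-12 m⁻¹.
v = √(6.361e+19 · 3.08295e-12) m/s ≈ 1.4e+04 m/s = 14 km/s.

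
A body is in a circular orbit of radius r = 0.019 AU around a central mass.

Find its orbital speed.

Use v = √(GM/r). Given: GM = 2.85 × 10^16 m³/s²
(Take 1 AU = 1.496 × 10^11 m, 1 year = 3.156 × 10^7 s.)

Convert to SI: r = 0.019 AU = 2.8424e+09 m.
For a circular orbit, gravity supplies the centripetal force, so v = √(GM / r).
v = √(2.85e+16 / 2.8424e+09) m/s ≈ 3167 m/s = 0.668 AU/year.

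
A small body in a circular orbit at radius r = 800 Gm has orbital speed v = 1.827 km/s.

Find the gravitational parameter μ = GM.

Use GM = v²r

Convert to SI: r = 800 Gm = 8e+11 m; v = 1.827 km/s = 1827 m/s.
For a circular orbit v² = GM/r, so GM = v² · r.
GM = (1827)² · 8e+11 m³/s² ≈ 2.67e+18 m³/s² = 2.67 × 10^18 m³/s².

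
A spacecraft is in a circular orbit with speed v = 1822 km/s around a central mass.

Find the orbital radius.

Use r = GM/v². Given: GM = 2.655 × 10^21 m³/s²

Convert to SI: v = 1822 km/s = 1.822e+06 m/s.
For a circular orbit, v² = GM / r, so r = GM / v².
r = 2.655e+21 / (1.822e+06)² m ≈ 7.998e+08 m = 799.8 Mm.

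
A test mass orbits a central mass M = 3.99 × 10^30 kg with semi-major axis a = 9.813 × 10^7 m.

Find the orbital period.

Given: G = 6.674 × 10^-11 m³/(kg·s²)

GM = G · M = 6.674e-11 · 3.99e+30 = 2.66293e+20 m³/s².
Kepler's third law: T = 2π √(a³ / GM).
Substituting a = 9.813e+07 m and GM = 2.66293e+20 m³/s²:
T = 2π √((9.813e+07)³ / 2.66293e+20) s
T ≈ 374.3 s = 6.238 minutes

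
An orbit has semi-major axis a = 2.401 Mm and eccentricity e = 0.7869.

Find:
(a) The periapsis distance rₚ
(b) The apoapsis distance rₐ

Convert to SI: a = 2.401 Mm = 2.401e+06 m.
(a) rₚ = a(1 − e) = 2.401e+06 · (1 − 0.7869) = 2.401e+06 · 0.2131 ≈ 5.117e+05 m = 511.7 km.
(b) rₐ = a(1 + e) = 2.401e+06 · (1 + 0.7869) = 2.401e+06 · 1.7869 ≈ 4.29e+06 m = 4.29 Mm.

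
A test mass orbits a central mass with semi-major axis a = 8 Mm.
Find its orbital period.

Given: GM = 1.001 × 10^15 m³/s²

Convert to SI: a = 8 Mm = 8e+06 m.
Kepler's third law: T = 2π √(a³ / GM).
Substituting a = 8e+06 m and GM = 1.001e+15 m³/s²:
T = 2π √((8e+06)³ / 1.001e+15) s
T ≈ 4494 s = 1.248 hours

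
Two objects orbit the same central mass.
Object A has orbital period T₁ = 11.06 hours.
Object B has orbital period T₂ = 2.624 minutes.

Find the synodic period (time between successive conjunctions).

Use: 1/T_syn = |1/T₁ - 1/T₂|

Convert to SI: T₁ = 11.06 hours = 39816 s; T₂ = 2.624 minutes = 157.44 s.
T_syn = |T₁ · T₂ / (T₁ − T₂)|.
T_syn = |39816 · 157.44 / (39816 − 157.44)| s ≈ 158.1 s = 2.634 minutes.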